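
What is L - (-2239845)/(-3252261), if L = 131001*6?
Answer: 852098139907/1084087 ≈ 7.8601e+5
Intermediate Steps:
L = 786006
L - (-2239845)/(-3252261) = 786006 - (-2239845)/(-3252261) = 786006 - (-2239845)*(-1)/3252261 = 786006 - 1*746615/1084087 = 786006 - 746615/1084087 = 852098139907/1084087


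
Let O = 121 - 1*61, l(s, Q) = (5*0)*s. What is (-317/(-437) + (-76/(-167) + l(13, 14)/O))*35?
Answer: 3015285/72979 ≈ 41.317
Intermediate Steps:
l(s, Q) = 0 (l(s, Q) = 0*s = 0)
O = 60 (O = 121 - 61 = 60)
(-317/(-437) + (-76/(-167) + l(13, 14)/O))*35 = (-317/(-437) + (-76/(-167) + 0/60))*35 = (-317*(-1/437) + (-76*(-1/167) + 0*(1/60)))*35 = (317/437 + (76/167 + 0))*35 = (317/437 + 76/167)*35 = (86151/72979)*35 = 3015285/72979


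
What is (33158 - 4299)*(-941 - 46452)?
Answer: -1367714587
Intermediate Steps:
(33158 - 4299)*(-941 - 46452) = 28859*(-47393) = -1367714587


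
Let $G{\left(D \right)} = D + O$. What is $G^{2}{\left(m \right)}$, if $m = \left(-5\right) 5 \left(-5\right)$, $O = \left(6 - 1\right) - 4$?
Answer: $15876$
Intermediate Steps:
$O = 1$ ($O = 5 - 4 = 1$)
$m = 125$ ($m = \left(-25\right) \left(-5\right) = 125$)
$G{\left(D \right)} = 1 + D$ ($G{\left(D \right)} = D + 1 = 1 + D$)
$G^{2}{\left(m \right)} = \left(1 + 125\right)^{2} = 126^{2} = 15876$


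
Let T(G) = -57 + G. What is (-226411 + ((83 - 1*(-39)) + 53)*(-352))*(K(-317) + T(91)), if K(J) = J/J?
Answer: -10080385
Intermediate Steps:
K(J) = 1
(-226411 + ((83 - 1*(-39)) + 53)*(-352))*(K(-317) + T(91)) = (-226411 + ((83 - 1*(-39)) + 53)*(-352))*(1 + (-57 + 91)) = (-226411 + ((83 + 39) + 53)*(-352))*(1 + 34) = (-226411 + (122 + 53)*(-352))*35 = (-226411 + 175*(-352))*35 = (-226411 - 61600)*35 = -288011*35 = -10080385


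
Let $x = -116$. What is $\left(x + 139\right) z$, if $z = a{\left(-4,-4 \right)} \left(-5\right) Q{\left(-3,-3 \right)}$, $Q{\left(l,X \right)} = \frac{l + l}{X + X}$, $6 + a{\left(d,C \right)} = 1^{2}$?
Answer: $575$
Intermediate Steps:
$a{\left(d,C \right)} = -5$ ($a{\left(d,C \right)} = -6 + 1^{2} = -6 + 1 = -5$)
$Q{\left(l,X \right)} = \frac{l}{X}$ ($Q{\left(l,X \right)} = \frac{2 l}{2 X} = 2 l \frac{1}{2 X} = \frac{l}{X}$)
$z = 25$ ($z = \left(-5\right) \left(-5\right) \left(- \frac{3}{-3}\right) = 25 \left(\left(-3\right) \left(- \frac{1}{3}\right)\right) = 25 \cdot 1 = 25$)
$\left(x + 139\right) z = \left(-116 + 139\right) 25 = 23 \cdot 25 = 575$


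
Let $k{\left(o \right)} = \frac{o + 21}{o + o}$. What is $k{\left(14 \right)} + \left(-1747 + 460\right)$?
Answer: $- \frac{5143}{4} \approx -1285.8$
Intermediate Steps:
$k{\left(o \right)} = \frac{21 + o}{2 o}$
$k{\left(14 \right)} + \left(-1747 + 460\right) = \frac{21 + 14}{2 \cdot 14} + \left(-1747 + 460\right) = \frac{1}{2} \cdot \frac{1}{14} \cdot 35 - 1287 = \frac{5}{4} - 1287 = - \frac{5143}{4}$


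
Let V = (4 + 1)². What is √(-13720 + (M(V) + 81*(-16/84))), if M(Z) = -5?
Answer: 3*I*√74809/7 ≈ 117.22*I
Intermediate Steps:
V = 25 (V = 5² = 25)
√(-13720 + (M(V) + 81*(-16/84))) = √(-13720 + (-5 + 81*(-16/84))) = √(-13720 + (-5 + 81*(-16*1/84))) = √(-13720 + (-5 + 81*(-4/21))) = √(-13720 + (-5 - 108/7)) = √(-13720 - 143/7) = √(-96183/7) = 3*I*√74809/7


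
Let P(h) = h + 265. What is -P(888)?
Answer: -1153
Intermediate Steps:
P(h) = 265 + h
-P(888) = -(265 + 888) = -1*1153 = -1153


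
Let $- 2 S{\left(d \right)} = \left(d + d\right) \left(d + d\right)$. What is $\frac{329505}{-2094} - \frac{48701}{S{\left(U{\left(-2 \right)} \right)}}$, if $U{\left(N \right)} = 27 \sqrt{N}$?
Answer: $- \frac{177136079}{1017684} \approx -174.06$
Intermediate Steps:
$S{\left(d \right)} = - 2 d^{2}$ ($S{\left(d \right)} = - \frac{\left(d + d\right) \left(d + d\right)}{2} = - \frac{2 d 2 d}{2} = - \frac{4 d^{2}}{2} = - 2 d^{2}$)
$\frac{329505}{-2094} - \frac{48701}{S{\left(U{\left(-2 \right)} \right)}} = \frac{329505}{-2094} - \frac{48701}{\left(-2\right) \left(27 \sqrt{-2}\right)^{2}} = 329505 \left(- \frac{1}{2094}\right) - \frac{48701}{\left(-2\right) \left(27 i \sqrt{2}\right)^{2}} = - \frac{109835}{698} - \frac{48701}{\left(-2\right) \left(27 i \sqrt{2}\right)^{2}} = - \frac{109835}{698} - \frac{48701}{\left(-2\right) \left(-1458\right)} = - \frac{109835}{698} - \frac{48701}{2916} = - \frac{177136079}{1017684}$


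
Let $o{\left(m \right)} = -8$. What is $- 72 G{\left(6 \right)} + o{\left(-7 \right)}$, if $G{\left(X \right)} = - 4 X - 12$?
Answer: $2584$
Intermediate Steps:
$G{\left(X \right)} = -12 - 4 X$
$- 72 G{\left(6 \right)} + o{\left(-7 \right)} = - 72 \left(-12 - 24\right) - 8 = \left(-72\right) \left(-36\right) - 8 = 2592 - 8 = 2584$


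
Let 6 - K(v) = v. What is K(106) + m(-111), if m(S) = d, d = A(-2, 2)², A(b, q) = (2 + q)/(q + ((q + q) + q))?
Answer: -399/4 ≈ -99.750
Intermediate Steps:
A(b, q) = (2 + q)/(4*q) (A(b, q) = (2 + q)/(q + (2*q + q)) = (2 + q)/(q + 3*q) = (2 + q)/((4*q)) = (2 + q)*(1/(4*q)) = (2 + q)/(4*q))
K(v) = 6 - v
d = ¼ (d = ((¼)*(2 + 2)/2)² = ((¼)*(½)*4)² = (½)² = ¼ ≈ 0.25000)
m(S) = ¼
K(106) + m(-111) = (6 - 1*106) + ¼ = (6 - 106) + ¼ = -100 + ¼ = -399/4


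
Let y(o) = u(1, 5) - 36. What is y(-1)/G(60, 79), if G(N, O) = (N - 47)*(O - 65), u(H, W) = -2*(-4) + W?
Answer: -23/182 ≈ -0.12637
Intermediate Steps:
u(H, W) = 8 + W
G(N, O) = (-65 + O)*(-47 + N) (G(N, O) = (-47 + N)*(-65 + O) = (-65 + O)*(-47 + N))
y(o) = -23 (y(o) = (8 + 5) - 36 = 13 - 36 = -23)
y(-1)/G(60, 79) = -23/(3055 - 65*60 - 47*79 + 60*79) = -23/(3055 - 3900 - 3713 + 4740) = -23/182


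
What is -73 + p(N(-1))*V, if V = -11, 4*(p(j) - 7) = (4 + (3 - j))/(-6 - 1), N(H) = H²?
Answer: -2067/14 ≈ -147.64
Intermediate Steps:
p(j) = 27/4 + j/28 (p(j) = 7 + ((4 + (3 - j))/(-6 - 1))/4 = 7 + ((7 - j)/(-7))/4 = 7 + ((7 - j)*(-⅐))/4 = 7 + (-1 + j/7)/4 = 7 + (-¼ + j/28) = 27/4 + j/28)
-73 + p(N(-1))*V = -73 + (27/4 + (1/28)*(-1)²)*(-11) = -73 + (27/4 + (1/28)*1)*(-11) = -73 + (27/4 + 1/28)*(-11) = -73 + (95/14)*(-11) = -73 - 1045/14 = -2067/14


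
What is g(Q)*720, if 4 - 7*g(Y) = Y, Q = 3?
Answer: 720/7 ≈ 102.86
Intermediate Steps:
g(Y) = 4/7 - Y/7
g(Q)*720 = (4/7 - ⅐*3)*720 = (4/7 - 3/7)*720 = (⅐)*720 = 720/7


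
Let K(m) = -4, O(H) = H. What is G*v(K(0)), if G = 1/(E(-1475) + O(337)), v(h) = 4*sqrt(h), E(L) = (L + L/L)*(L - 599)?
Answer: 8*I/3057413 ≈ 2.6166e-6*I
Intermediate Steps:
E(L) = (1 + L)*(-599 + L) (E(L) = (L + 1)*(-599 + L) = (1 + L)*(-599 + L))
G = 1/3057413 (G = 1/((-599 + (-1475)**2 - 598*(-1475)) + 337) = 1/((-599 + 2175625 + 882050) + 337) = 1/(3057076 + 337) = 1/3057413 ≈ 3.2707e-7)
G*v(K(0)) = (4*sqrt(-4))/3057413 = (4*(2*I))/3057413 = (8*I)/3057413 = 8*I/3057413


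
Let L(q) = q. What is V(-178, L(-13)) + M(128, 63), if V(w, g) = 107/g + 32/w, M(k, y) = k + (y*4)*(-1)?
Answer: -153199/1157 ≈ -132.41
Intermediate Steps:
M(k, y) = k - 4*y (M(k, y) = k + (4*y)*(-1) = k - 4*y)
V(w, g) = 32/w + 107/g
V(-178, L(-13)) + M(128, 63) = (32/(-178) + 107/(-13)) + (128 - 4*63) = (32*(-1/178) + 107*(-1/13)) + (128 - 252) = (-16/89 - 107/13) - 124 = -9731/1157 - 124 = -153199/1157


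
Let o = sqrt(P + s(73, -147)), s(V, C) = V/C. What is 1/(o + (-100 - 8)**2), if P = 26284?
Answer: 1714608/19995324037 - 35*sqrt(463641)/19995324037 ≈ 8.4559e-5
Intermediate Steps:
o = 5*sqrt(463641)/21 (o = sqrt(26284 + 73/(-147)) = sqrt(26284 + 73*(-1/147)) = sqrt(26284 - 73/147) = sqrt(3863675/147) = 5*sqrt(463641)/21 ≈ 162.12)
1/(o + (-100 - 8)**2) = 1/(5*sqrt(463641)/21 + (-100 - 8)**2) = 1/(5*sqrt(463641)/21 + (-108)**2) = 1/(5*sqrt(463641)/21 + 11664) = 1/(11664 + 5*sqrt(463641)/21)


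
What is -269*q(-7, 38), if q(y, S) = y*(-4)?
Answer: -7532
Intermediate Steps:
q(y, S) = -4*y
-269*q(-7, 38) = -(-1076)*(-7) = -269*28 = -7532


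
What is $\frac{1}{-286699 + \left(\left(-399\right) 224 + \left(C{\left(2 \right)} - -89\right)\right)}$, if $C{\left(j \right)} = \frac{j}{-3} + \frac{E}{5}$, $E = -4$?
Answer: $- \frac{15}{5639812} \approx -2.6597 \cdot 10^{-6}$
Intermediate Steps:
$C{\left(j \right)} = - \frac{4}{5} - \frac{j}{3}$ ($C{\left(j \right)} = \frac{j}{-3} - \frac{4}{5} = j \left(- \frac{1}{3}\right) - \frac{4}{5} = - \frac{j}{3} - \frac{4}{5} = - \frac{4}{5} - \frac{j}{3}$)
$\frac{1}{-286699 + \left(\left(-399\right) 224 + \left(C{\left(2 \right)} - -89\right)\right)} = \frac{1}{-286699 - \frac{1339327}{15}} = \frac{1}{- \frac{5639812}{15}} = - \frac{15}{5639812}$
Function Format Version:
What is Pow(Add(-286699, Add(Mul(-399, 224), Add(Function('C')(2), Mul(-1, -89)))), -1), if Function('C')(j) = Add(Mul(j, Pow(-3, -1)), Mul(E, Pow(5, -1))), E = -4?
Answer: Rational(-15, 5639812) ≈ -2.6597e-6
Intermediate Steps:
Function('C')(j) = Add(Rational(-4, 5), Mul(Rational(-1, 3), j)) (Function('C')(j) = Add(Mul(j, Pow(-3, -1)), Mul(-4, Pow(5, -1))) = Add(Mul(j, Rational(-1, 3)), Mul(-4, Rational(1, 5))) = Add(Mul(Rational(-1, 3), j), Rational(-4, 5)) = Add(Rational(-4, 5), Mul(Rational(-1, 3), j)))
Pow(Add(-286699, Add(Mul(-399, 224), Add(Function('C')(2), Mul(-1, -89)))), -1) = Pow(Add(-286699, Add(Mul(-399, 224), Add(Add(Rational(-4, 5), Mul(Rational(-1, 3), 2)), Mul(-1, -89)))), -1) = Pow(Add(-286699, Add(-89376, Add(Add(Rational(-4, 5), Rational(-2, 3)), 89))), -1) = Pow(Add(-286699, Add(-89376, Add(Rational(-22, 15), 89))), -1) = Pow(Add(-286699, Add(-89376, Rational(1313, 15))), -1) = Pow(Add(-286699, Rational(-1339327, 15)), -1) = Pow(Rational(-5639812, 15), -1) = Rational(-15, 5639812)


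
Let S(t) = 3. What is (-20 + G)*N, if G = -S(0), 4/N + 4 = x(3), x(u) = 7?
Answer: -92/3 ≈ -30.667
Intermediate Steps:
N = 4/3 (N = 4/(-4 + 7) = 4/3 ≈ 1.3333)
G = -3 (G = -1*3 = -3)
(-20 + G)*N = (-20 - 3)*(4/3) = -23*4/3 = -92/3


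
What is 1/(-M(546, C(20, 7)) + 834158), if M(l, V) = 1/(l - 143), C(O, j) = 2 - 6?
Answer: 403/336165673 ≈ 1.1988e-6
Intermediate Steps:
C(O, j) = -4
M(l, V) = 1/(-143 + l)
1/(-M(546, C(20, 7)) + 834158) = 1/(-1/(-143 + 546) + 834158) = 1/(-1/403 + 834158) = 1/(336165673/403) = 403/336165673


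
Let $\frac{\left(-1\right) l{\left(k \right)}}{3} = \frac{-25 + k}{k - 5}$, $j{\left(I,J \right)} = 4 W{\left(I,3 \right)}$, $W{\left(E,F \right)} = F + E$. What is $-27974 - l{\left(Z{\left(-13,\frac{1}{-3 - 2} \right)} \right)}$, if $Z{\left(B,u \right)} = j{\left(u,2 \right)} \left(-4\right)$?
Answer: $- \frac{2321493}{83} \approx -27970.0$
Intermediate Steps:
$W{\left(E,F \right)} = E + F$
$j{\left(I,J \right)} = 12 + 4 I$ ($j{\left(I,J \right)} = 4 \left(I + 3\right) = 4 \left(3 + I\right) = 12 + 4 I$)
$Z{\left(B,u \right)} = -48 - 16 u$ ($Z{\left(B,u \right)} = \left(12 + 4 u\right) \left(-4\right) = -48 - 16 u$)
$l{\left(k \right)} = - \frac{3 \left(-25 + k\right)}{-5 + k}$ ($l{\left(k \right)} = - 3 \frac{-25 + k}{k - 5} = - 3 \frac{-25 + k}{-5 + k} = - \frac{3 \left(-25 + k\right)}{-5 + k}$)
$-27974 - l{\left(Z{\left(-13,\frac{1}{-3 - 2} \right)} \right)} = -27974 - \frac{3 \left(25 - \left(-48 - \frac{16}{-3 - 2}\right)\right)}{-5 - \left(48 + \frac{16}{-3 - 2}\right)} = -27974 - \frac{3 \left(25 - \left(-48 - \frac{16}{-5}\right)\right)}{-5 - \left(48 + \frac{16}{-5}\right)} = -27974 - \frac{3 \left(25 - \left(-48 - - \frac{16}{5}\right)\right)}{-5 - \frac{224}{5}} = -27974 - \frac{3 \left(25 - \left(-48 + \frac{16}{5}\right)\right)}{-5 + \left(-48 + \frac{16}{5}\right)} = -27974 - \frac{3 \left(25 - - \frac{224}{5}\right)}{-5 - \frac{224}{5}} = -27974 - \frac{3 \left(25 + \frac{224}{5}\right)}{- \frac{249}{5}} = -27974 - 3 \left(- \frac{5}{249}\right) \frac{349}{5} = -27974 - - \frac{349}{83} = -27974 + \frac{349}{83} = - \frac{2321493}{83}$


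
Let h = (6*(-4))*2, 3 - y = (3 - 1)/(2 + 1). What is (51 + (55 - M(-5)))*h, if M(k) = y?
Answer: -4976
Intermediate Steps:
y = 7/3 (y = 3 - (3 - 1)/(2 + 1) = 3 - 2/3 = 3 - 1*⅔ = 3 - ⅔ = 7/3 ≈ 2.3333)
M(k) = 7/3
h = -48 (h = -24*2 = -48)
(51 + (55 - M(-5)))*h = (51 + (55 - 1*7/3))*(-48) = (51 + (55 - 7/3))*(-48) = (51 + 158/3)*(-48) = (311/3)*(-48) = -4976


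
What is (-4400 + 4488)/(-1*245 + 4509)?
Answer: 11/533 ≈ 0.020638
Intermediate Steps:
(-4400 + 4488)/(-1*245 + 4509) = 88/(-245 + 4509) = 88/4264 = 88*(1/4264) = 11/533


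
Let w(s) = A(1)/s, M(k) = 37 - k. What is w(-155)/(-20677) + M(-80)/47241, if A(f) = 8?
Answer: 1438143/580093235 ≈ 0.0024792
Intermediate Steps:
w(s) = 8/s
w(-155)/(-20677) + M(-80)/47241 = (8/(-155))/(-20677) + (37 - 1*(-80))/47241 = (8*(-1/155))*(-1/20677) + (37 + 80)*(1/47241) = -8/155*(-1/20677) + 117*(1/47241) = 8/3204935 + 13/5249 = 1438143/580093235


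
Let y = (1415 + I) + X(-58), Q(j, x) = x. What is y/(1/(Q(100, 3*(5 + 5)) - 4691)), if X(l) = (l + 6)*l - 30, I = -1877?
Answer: -11764364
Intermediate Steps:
X(l) = -30 + l*(6 + l) (X(l) = (6 + l)*l - 30 = l*(6 + l) - 30 = -30 + l*(6 + l))
y = 2524 (y = (1415 - 1877) + (-30 + (-58)² + 6*(-58)) = -462 + (-30 + 3364 - 348) = -462 + 2986 = 2524)
y/(1/(Q(100, 3*(5 + 5)) - 4691)) = 2524/(1/(3*(5 + 5) - 4691)) = 2524/(1/(3*10 - 4691)) = 2524/(1/(30 - 4691)) = 2524/(1/(-4661)) = 2524/(-1/4661) = 2524*(-4661) = -11764364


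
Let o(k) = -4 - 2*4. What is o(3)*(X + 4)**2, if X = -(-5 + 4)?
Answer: -300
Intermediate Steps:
o(k) = -12 (o(k) = -4 - 8 = -12)
X = 1 (X = -1*(-1) = 1)
o(3)*(X + 4)**2 = -12*(1 + 4)**2 = -12*5**2 = -12*25 = -300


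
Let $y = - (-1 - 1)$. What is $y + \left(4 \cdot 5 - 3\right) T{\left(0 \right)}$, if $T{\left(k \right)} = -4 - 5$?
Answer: $-151$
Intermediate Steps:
$y = 2$ ($y = \left(-1\right) \left(-2\right) = 2$)
$T{\left(k \right)} = -9$
$y + \left(4 \cdot 5 - 3\right) T{\left(0 \right)} = 2 + \left(4 \cdot 5 - 3\right) \left(-9\right) = 2 + \left(20 - 3\right) \left(-9\right) = 2 + 17 \left(-9\right) = 2 - 153 = -151$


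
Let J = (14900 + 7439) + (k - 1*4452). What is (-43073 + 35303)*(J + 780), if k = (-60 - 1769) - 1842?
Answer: -116518920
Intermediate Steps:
k = -3671 (k = -1829 - 1842 = -3671)
J = 14216 (J = (14900 + 7439) + (-3671 - 1*4452) = 22339 + (-3671 - 4452) = 22339 - 8123 = 14216)
(-43073 + 35303)*(J + 780) = (-43073 + 35303)*(14216 + 780) = -7770*14996 = -116518920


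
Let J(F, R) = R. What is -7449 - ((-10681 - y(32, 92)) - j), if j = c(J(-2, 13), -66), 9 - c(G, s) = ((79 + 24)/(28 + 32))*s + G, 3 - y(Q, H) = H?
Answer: 32523/10 ≈ 3252.3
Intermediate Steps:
y(Q, H) = 3 - H
c(G, s) = 9 - G - 103*s/60 (c(G, s) = 9 - (((79 + 24)/(28 + 32))*s + G) = 9 - ((103/60)*s + G) = 9 - ((103*(1/60))*s + G) = 9 - (103*s/60 + G) = 9 - (G + 103*s/60) = 9 + (-G - 103*s/60) = 9 - G - 103*s/60)
j = 1093/10 (j = 9 - 1*13 - 103/60*(-66) = 9 - 13 + 1133/10 = 1093/10 ≈ 109.30)
-7449 - ((-10681 - y(32, 92)) - j) = -7449 - ((-10681 - (3 - 1*92)) - 1*1093/10) = -7449 - ((-10681 - (3 - 92)) - 1093/10) = -7449 - ((-10681 - 1*(-89)) - 1093/10) = -7449 - ((-10681 + 89) - 1093/10) = -7449 - (-10592 - 1093/10) = -7449 - 1*(-107013/10) = -7449 + 107013/10 = 32523/10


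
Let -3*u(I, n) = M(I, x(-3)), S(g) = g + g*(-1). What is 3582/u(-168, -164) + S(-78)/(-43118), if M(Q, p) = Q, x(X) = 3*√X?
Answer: 1791/28 ≈ 63.964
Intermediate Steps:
S(g) = 0 (S(g) = g - g = 0)
u(I, n) = -I/3
3582/u(-168, -164) + S(-78)/(-43118) = 3582/((-⅓*(-168))) + 0/(-43118) = 3582/56 + 0*(-1/43118) = 3582*(1/56) + 0 = 1791/28 + 0 = 1791/28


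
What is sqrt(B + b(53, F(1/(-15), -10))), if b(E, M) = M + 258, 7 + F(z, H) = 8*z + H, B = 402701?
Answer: sqrt(90661830)/15 ≈ 634.78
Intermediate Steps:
F(z, H) = -7 + H + 8*z (F(z, H) = -7 + (8*z + H) = -7 + (H + 8*z) = -7 + H + 8*z)
b(E, M) = 258 + M
sqrt(B + b(53, F(1/(-15), -10))) = sqrt(402701 + (258 + (-7 - 10 + 8/(-15)))) = sqrt(402701 + (258 + (-7 - 10 + 8*(-1/15)))) = sqrt(402701 + (258 + (-7 - 10 - 8/15))) = sqrt(402701 + (258 - 263/15)) = sqrt(402701 + 3607/15) = sqrt(6044122/15) = sqrt(90661830)/15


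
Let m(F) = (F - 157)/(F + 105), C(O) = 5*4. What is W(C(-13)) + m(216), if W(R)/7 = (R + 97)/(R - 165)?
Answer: -254344/46545 ≈ -5.4645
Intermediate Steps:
C(O) = 20
W(R) = 7*(97 + R)/(-165 + R) (W(R) = 7*((R + 97)/(R - 165)) = 7*((97 + R)/(-165 + R)) = 7*(97 + R)/(-165 + R))
m(F) = (-157 + F)/(105 + F)
W(C(-13)) + m(216) = 7*(97 + 20)/(-165 + 20) + (-157 + 216)/(105 + 216) = 7*117/(-145) + 59/321 = 7*(-1/145)*117 + (1/321)*59 = -819/145 + 59/321 = -254344/46545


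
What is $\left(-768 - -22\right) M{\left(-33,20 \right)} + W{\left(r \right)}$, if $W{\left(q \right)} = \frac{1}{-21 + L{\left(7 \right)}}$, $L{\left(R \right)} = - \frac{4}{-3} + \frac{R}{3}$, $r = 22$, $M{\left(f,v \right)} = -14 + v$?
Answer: $- \frac{232755}{52} \approx -4476.1$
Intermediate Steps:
$L{\left(R \right)} = \frac{4}{3} + \frac{R}{3}$ ($L{\left(R \right)} = \left(-4\right) \left(- \frac{1}{3}\right) + R \frac{1}{3} = \frac{4}{3} + \frac{R}{3}$)
$W{\left(q \right)} = - \frac{3}{52}$ ($W{\left(q \right)} = \frac{1}{-21 + \left(\frac{4}{3} + \frac{1}{3} \cdot 7\right)} = \frac{1}{-21 + \left(\frac{4}{3} + \frac{7}{3}\right)} = \frac{1}{-21 + \frac{11}{3}} = \frac{1}{- \frac{52}{3}} = - \frac{3}{52}$)
$\left(-768 - -22\right) M{\left(-33,20 \right)} + W{\left(r \right)} = \left(-768 - -22\right) \left(-14 + 20\right) - \frac{3}{52} = \left(-768 + 22\right) 6 - \frac{3}{52} = \left(-746\right) 6 - \frac{3}{52} = -4476 - \frac{3}{52} = - \frac{232755}{52}$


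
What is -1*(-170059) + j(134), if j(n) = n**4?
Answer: 322587995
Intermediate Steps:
-1*(-170059) + j(134) = -1*(-170059) + 134**4 = 170059 + 322417936 = 322587995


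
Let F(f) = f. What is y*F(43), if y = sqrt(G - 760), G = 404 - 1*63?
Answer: 43*I*sqrt(419) ≈ 880.19*I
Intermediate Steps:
G = 341 (G = 404 - 63 = 341)
y = I*sqrt(419) (y = sqrt(341 - 760) = sqrt(-419) = I*sqrt(419) ≈ 20.469*I)
y*F(43) = (I*sqrt(419))*43 = 43*I*sqrt(419)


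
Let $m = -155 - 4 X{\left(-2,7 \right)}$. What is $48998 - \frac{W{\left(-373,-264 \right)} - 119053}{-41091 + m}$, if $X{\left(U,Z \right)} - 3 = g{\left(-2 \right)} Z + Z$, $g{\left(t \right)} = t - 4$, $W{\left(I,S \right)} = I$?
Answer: $\frac{1007290169}{20559} \approx 48995.0$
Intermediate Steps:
$g{\left(t \right)} = -4 + t$
$X{\left(U,Z \right)} = 3 - 5 Z$ ($X{\left(U,Z \right)} = 3 + \left(\left(-4 - 2\right) Z + Z\right) = 3 + \left(- 6 Z + Z\right) = 3 - 5 Z$)
$m = -27$ ($m = -155 - 4 \left(3 - 35\right) = -155 - -128 = -155 + 128 = -27$)
$48998 - \frac{W{\left(-373,-264 \right)} - 119053}{-41091 + m} = 48998 - \frac{-373 - 119053}{-41091 - 27} = 48998 - - \frac{119426}{-41118} = 48998 - \left(-119426\right) \left(- \frac{1}{41118}\right) = 48998 - \frac{59713}{20559} = \frac{1007290169}{20559}$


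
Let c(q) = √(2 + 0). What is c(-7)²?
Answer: 2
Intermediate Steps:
c(q) = √2
c(-7)² = (√2)² = 2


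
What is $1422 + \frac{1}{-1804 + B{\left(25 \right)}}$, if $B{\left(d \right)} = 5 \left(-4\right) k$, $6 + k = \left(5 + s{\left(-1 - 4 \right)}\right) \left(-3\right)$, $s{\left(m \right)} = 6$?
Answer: $\frac{1456127}{1024} \approx 1422.0$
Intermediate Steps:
$k = -39$ ($k = -6 + \left(5 + 6\right) \left(-3\right) = -6 + 11 \left(-3\right) = -6 - 33 = -39$)
$B{\left(d \right)} = 780$ ($B{\left(d \right)} = 5 \left(-4\right) \left(-39\right) = \left(-20\right) \left(-39\right) = 780$)
$1422 + \frac{1}{-1804 + B{\left(25 \right)}} = 1422 + \frac{1}{-1804 + 780} = 1422 + \frac{1}{-1024} = 1422 - \frac{1}{1024} = \frac{1456127}{1024}$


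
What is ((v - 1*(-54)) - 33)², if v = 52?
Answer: 5329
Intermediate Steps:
((v - 1*(-54)) - 33)² = ((52 - 1*(-54)) - 33)² = ((52 + 54) - 33)² = (106 - 33)² = 73² = 5329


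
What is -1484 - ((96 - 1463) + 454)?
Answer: -571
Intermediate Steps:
-1484 - ((96 - 1463) + 454) = -1484 - (-1367 + 454) = -1484 - 1*(-913) = -1484 + 913 = -571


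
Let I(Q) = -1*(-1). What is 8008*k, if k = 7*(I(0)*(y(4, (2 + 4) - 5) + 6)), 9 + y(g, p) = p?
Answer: -112112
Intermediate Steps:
I(Q) = 1
y(g, p) = -9 + p
k = -14 (k = 7*(1*((-9 + ((2 + 4) - 5)) + 6)) = 7*(1*((-9 + (6 - 5)) + 6)) = 7*(1*((-9 + 1) + 6)) = 7*(1*(-8 + 6)) = 7*(1*(-2)) = 7*(-2) = -14)
8008*k = 8008*(-14) = -112112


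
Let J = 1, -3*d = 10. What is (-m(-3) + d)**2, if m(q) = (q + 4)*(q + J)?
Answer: 16/9 ≈ 1.7778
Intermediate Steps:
d = -10/3 (d = -1/3*10 = -10/3 ≈ -3.3333)
m(q) = (1 + q)*(4 + q) (m(q) = (q + 4)*(q + 1) = (4 + q)*(1 + q) = (1 + q)*(4 + q))
(-m(-3) + d)**2 = (-(4 + (-3)**2 + 5*(-3)) - 10/3)**2 = (-(4 + 9 - 15) - 10/3)**2 = (-1*(-2) - 10/3)**2 = (2 - 10/3)**2 = (-4/3)**2 = 16/9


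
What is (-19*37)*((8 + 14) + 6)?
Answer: -19684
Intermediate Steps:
(-19*37)*((8 + 14) + 6) = -703*(22 + 6) = -703*28 = -19684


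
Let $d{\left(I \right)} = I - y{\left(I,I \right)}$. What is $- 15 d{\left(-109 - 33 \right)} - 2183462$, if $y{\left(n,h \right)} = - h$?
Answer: $-2179202$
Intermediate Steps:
$d{\left(I \right)} = 2 I$ ($d{\left(I \right)} = I - - I = I + I = 2 I$)
$- 15 d{\left(-109 - 33 \right)} - 2183462 = - 15 \cdot 2 \left(-109 - 33\right) - 2183462 = - 15 \cdot 2 \left(-142\right) - 2183462 = \left(-15\right) \left(-284\right) - 2183462 = 4260 - 2183462 = -2179202$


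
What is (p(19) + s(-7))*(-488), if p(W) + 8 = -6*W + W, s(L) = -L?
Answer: 46848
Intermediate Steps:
p(W) = -8 - 5*W (p(W) = -8 + (-6*W + W) = -8 - 5*W)
(p(19) + s(-7))*(-488) = ((-8 - 5*19) - 1*(-7))*(-488) = ((-8 - 95) + 7)*(-488) = (-103 + 7)*(-488) = -96*(-488) = 46848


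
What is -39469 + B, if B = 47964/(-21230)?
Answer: -418987417/10615 ≈ -39471.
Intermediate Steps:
B = -23982/10615 (B = 47964*(-1/21230) = -23982/10615 ≈ -2.2593)
-39469 + B = -39469 - 23982/10615 = -418987417/10615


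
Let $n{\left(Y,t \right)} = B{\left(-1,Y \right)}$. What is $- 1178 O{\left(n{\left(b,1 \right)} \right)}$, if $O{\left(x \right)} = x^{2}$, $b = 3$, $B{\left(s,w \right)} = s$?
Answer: $-1178$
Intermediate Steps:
$n{\left(Y,t \right)} = -1$
$- 1178 O{\left(n{\left(b,1 \right)} \right)} = - 1178 \left(-1\right)^{2} = \left(-1178\right) 1 = -1178$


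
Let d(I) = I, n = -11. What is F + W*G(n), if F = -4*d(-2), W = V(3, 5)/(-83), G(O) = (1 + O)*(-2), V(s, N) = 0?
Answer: 8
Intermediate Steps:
G(O) = -2 - 2*O
W = 0 (W = 0/(-83) = 0*(-1/83) = 0)
F = 8 (F = -4*(-2) = 8)
F + W*G(n) = 8 + 0*(-2 - 2*(-11)) = 8 + 0*(-2 + 22) = 8 + 0*20 = 8 + 0 = 8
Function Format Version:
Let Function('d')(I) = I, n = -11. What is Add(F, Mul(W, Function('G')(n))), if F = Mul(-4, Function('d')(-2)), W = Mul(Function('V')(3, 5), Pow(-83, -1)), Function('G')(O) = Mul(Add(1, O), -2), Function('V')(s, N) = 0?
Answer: 8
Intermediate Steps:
Function('G')(O) = Add(-2, Mul(-2, O))
W = 0 (W = Mul(0, Pow(-83, -1)) = Mul(0, Rational(-1, 83)) = 0)
F = 8 (F = Mul(-4, -2) = 8)
Add(F, Mul(W, Function('G')(n))) = Add(8, Mul(0, Add(-2, Mul(-2, -11)))) = Add(8, Mul(0, Add(-2, 22))) = Add(8, Mul(0, 20)) = Add(8, 0) = 8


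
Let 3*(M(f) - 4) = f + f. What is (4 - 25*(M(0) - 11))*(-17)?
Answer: -3043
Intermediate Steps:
M(f) = 4 + 2*f/3 (M(f) = 4 + (f + f)/3 = 4 + (2*f)/3 = 4 + 2*f/3)
(4 - 25*(M(0) - 11))*(-17) = (4 - 25*((4 + (⅔)*0) - 11))*(-17) = (4 - 25*((4 + 0) - 11))*(-17) = (4 - 25*(4 - 11))*(-17) = (4 - 25*(-7))*(-17) = (4 + 175)*(-17) = 179*(-17) = -3043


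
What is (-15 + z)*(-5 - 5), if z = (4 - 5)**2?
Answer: 140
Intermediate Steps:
z = 1 (z = (-1)**2 = 1)
(-15 + z)*(-5 - 5) = (-15 + 1)*(-5 - 5) = -14*(-10) = 140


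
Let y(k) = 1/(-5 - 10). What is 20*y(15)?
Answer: -4/3 ≈ -1.3333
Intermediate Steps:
y(k) = -1/15 (y(k) = 1/(-15) = -1/15)
20*y(15) = 20*(-1/15) = -4/3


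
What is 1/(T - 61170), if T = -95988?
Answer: -1/157158 ≈ -6.3630e-6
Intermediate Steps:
1/(T - 61170) = 1/(-95988 - 61170) = 1/(-157158) = -1/157158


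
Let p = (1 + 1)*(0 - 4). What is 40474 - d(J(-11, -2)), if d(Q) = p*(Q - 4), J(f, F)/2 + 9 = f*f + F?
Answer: 42202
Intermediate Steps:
p = -8 (p = 2*(-4) = -8)
J(f, F) = -18 + 2*F + 2*f**2 (J(f, F) = -18 + 2*(f*f + F) = -18 + 2*(f**2 + F) = -18 + 2*(F + f**2) = -18 + (2*F + 2*f**2) = -18 + 2*F + 2*f**2)
d(Q) = 32 - 8*Q (d(Q) = -8*(Q - 4) = -8*(-4 + Q) = 32 - 8*Q)
40474 - d(J(-11, -2)) = 40474 - (32 - 8*(-18 + 2*(-2) + 2*(-11)**2)) = 40474 - (32 - 8*(-18 - 4 + 2*121)) = 40474 - (32 - 8*(-18 - 4 + 242)) = 40474 - (32 - 8*220) = 40474 - (32 - 1760) = 40474 - 1*(-1728) = 40474 + 1728 = 42202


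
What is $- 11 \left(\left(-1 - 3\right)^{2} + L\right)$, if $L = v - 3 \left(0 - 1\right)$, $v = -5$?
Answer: $-154$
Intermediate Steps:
$L = -2$ ($L = -5 - 3 \left(0 - 1\right) = -5 - -3 = -5 + 3 = -2$)
$- 11 \left(\left(-1 - 3\right)^{2} + L\right) = - 11 \left(\left(-1 - 3\right)^{2} - 2\right) = - 11 \left(\left(-4\right)^{2} - 2\right) = - 11 \left(16 - 2\right) = \left(-11\right) 14 = -154$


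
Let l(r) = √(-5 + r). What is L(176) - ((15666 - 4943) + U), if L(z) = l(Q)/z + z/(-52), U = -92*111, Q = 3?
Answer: -6687/13 + I*√2/176 ≈ -514.38 + 0.0080353*I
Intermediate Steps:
U = -10212
L(z) = -z/52 + I*√2/z (L(z) = √(-5 + 3)/z + z/(-52) = √(-2)/z + z*(-1/52) = (I*√2)/z - z/52 = I*√2/z - z/52 = -z/52 + I*√2/z)
L(176) - ((15666 - 4943) + U) = (-1/52*176 + I*√2/176) - ((15666 - 4943) - 10212) = (-44/13 + I*√2*(1/176)) - (10723 - 10212) = (-44/13 + I*√2/176) - 1*511 = (-44/13 + I*√2/176) - 511 = -6687/13 + I*√2/176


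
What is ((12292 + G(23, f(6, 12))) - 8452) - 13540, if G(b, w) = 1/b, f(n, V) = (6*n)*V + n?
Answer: -223099/23 ≈ -9700.0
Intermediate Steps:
f(n, V) = n + 6*V*n (f(n, V) = 6*V*n + n = n + 6*V*n)
((12292 + G(23, f(6, 12))) - 8452) - 13540 = ((12292 + 1/23) - 8452) - 13540 = (282717/23 - 8452) - 13540 = 88321/23 - 13540 = -223099/23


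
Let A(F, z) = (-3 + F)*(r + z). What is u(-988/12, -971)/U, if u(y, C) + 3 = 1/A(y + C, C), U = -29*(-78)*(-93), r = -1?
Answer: 3080267/215994552696 ≈ 1.4261e-5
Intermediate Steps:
A(F, z) = (-1 + z)*(-3 + F) (A(F, z) = (-3 + F)*(-1 + z) = (-1 + z)*(-3 + F))
U = -210366 (U = 2262*(-93) = -210366)
u(y, C) = -3 + 1/(3 - y - 4*C + C*(C + y)) (u(y, C) = -3 + 1/(3 - (y + C) - 3*C + (y + C)*C) = -3 + 1/(3 - (C + y) - 3*C + (C + y)*C) = -3 + 1/(3 + (-C - y) - 3*C + C*(C + y)) = -3 + 1/(3 - y - 4*C + C*(C + y)))
u(-988/12, -971)/U = ((-8 + 3*(-988/12) + 12*(-971) - 3*(-971)*(-971 - 988/12))/(3 - (-988)/12 - 4*(-971) - 971*(-971 - 988/12)))/(-210366) = ((-8 + 3*(-988*1/12) - 11652 - 3*(-971)*(-971 - 988*1/12))/(3 - (-988)/12 + 3884 - 971*(-971 - 988*1/12)))*(-1/210366) = ((-8 + 3*(-247/3) - 11652 - 3*(-971)*(-971 - 247/3))/(3 - 1*(-247/3) + 3884 - 971*(-971 - 247/3)))*(-1/210366) = ((-8 - 247 - 11652 - 3*(-971)*(-3160/3))/(3 + 247/3 + 3884 - 971*(-3160/3)))*(-1/210366) = ((-8 - 247 - 11652 - 3068360)/(3 + 247/3 + 3884 + 3068360/3))*(-1/210366) = (-3080267/1026756)*(-1/210366) = ((1/1026756)*(-3080267))*(-1/210366) = -3080267/1026756*(-1/210366) = 3080267/215994552696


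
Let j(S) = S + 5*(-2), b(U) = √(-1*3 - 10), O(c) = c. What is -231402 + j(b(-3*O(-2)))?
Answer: -231412 + I*√13 ≈ -2.3141e+5 + 3.6056*I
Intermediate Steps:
b(U) = I*√13 (b(U) = √(-3 - 10) = √(-13) = I*√13)
j(S) = -10 + S (j(S) = S - 10 = -10 + S)
-231402 + j(b(-3*O(-2))) = -231402 + (-10 + I*√13) = -231412 + I*√13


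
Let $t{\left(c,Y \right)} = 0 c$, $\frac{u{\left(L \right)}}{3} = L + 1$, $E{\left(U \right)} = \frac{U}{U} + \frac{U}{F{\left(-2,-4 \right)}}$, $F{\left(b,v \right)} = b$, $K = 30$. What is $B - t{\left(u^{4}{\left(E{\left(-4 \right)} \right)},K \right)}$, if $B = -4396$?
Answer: $-4396$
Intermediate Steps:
$E{\left(U \right)} = 1 - \frac{U}{2}$ ($E{\left(U \right)} = \frac{U}{U} + \frac{U}{-2} = 1 + U \left(- \frac{1}{2}\right) = 1 - \frac{U}{2}$)
$u{\left(L \right)} = 3 + 3 L$ ($u{\left(L \right)} = 3 \left(L + 1\right) = 3 \left(1 + L\right) = 3 + 3 L$)
$t{\left(c,Y \right)} = 0$
$B - t{\left(u^{4}{\left(E{\left(-4 \right)} \right)},K \right)} = -4396 - 0 = -4396 + 0 = -4396$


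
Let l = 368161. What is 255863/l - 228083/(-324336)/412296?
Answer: 834505060349851/1200765501461376 ≈ 0.69498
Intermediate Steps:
255863/l - 228083/(-324336)/412296 = 255863/368161 - 228083/(-324336)/412296 = 255863*(1/368161) - 228083*(-1/324336)*(1/412296) = 255863/368161 + (228083/324336)*(1/412296) = 255863/368161 + 5563/3261522816 = 834505060349851/1200765501461376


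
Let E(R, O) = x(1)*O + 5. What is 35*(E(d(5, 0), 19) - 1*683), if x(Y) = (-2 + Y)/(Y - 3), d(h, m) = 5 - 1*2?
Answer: -46795/2 ≈ -23398.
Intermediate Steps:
d(h, m) = 3 (d(h, m) = 5 - 2 = 3)
x(Y) = (-2 + Y)/(-3 + Y)
E(R, O) = 5 + O/2 (E(R, O) = ((-2 + 1)/(-3 + 1))*O + 5 = (-1/(-2))*O + 5 = (-½*(-1))*O + 5 = O/2 + 5 = 5 + O/2)
35*(E(d(5, 0), 19) - 1*683) = 35*((5 + (½)*19) - 1*683) = 35*((5 + 19/2) - 683) = 35*(29/2 - 683) = 35*(-1337/2) = -46795/2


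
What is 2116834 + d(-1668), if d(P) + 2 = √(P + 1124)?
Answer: 2116832 + 4*I*√34 ≈ 2.1168e+6 + 23.324*I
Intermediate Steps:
d(P) = -2 + √(1124 + P) (d(P) = -2 + √(P + 1124) = -2 + √(1124 + P))
2116834 + d(-1668) = 2116834 + (-2 + √(1124 - 1668)) = 2116834 + (-2 + √(-544)) = 2116834 + (-2 + 4*I*√34) = 2116832 + 4*I*√34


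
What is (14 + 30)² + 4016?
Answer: 5952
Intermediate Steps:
(14 + 30)² + 4016 = 44² + 4016 = 1936 + 4016 = 5952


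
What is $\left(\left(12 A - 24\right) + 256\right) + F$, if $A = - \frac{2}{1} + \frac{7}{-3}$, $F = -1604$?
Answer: $-1424$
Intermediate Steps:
$A = - \frac{13}{3}$ ($A = \left(-2\right) 1 + 7 \left(- \frac{1}{3}\right) = -2 - \frac{7}{3} = - \frac{13}{3} \approx -4.3333$)
$\left(\left(12 A - 24\right) + 256\right) + F = \left(\left(12 \left(- \frac{13}{3}\right) - 24\right) + 256\right) - 1604 = \left(\left(-52 - 24\right) + 256\right) - 1604 = \left(-76 + 256\right) - 1604 = 180 - 1604 = -1424$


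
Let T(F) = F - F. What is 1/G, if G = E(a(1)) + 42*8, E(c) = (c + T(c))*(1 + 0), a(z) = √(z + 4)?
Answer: 336/112891 - √5/112891 ≈ 0.0029565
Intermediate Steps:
T(F) = 0
a(z) = √(4 + z)
E(c) = c (E(c) = (c + 0)*(1 + 0) = c*1 = c)
G = 336 + √5 (G = √(4 + 1) + 42*8 = √5 + 336 = 336 + √5 ≈ 338.24)
1/G = 1/(336 + √5)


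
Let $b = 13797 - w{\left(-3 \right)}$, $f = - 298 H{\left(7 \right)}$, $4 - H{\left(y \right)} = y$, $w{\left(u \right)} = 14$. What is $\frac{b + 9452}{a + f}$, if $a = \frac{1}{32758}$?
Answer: $\frac{761132130}{29285653} \approx 25.99$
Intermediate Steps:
$a = \frac{1}{32758} \approx 3.0527 \cdot 10^{-5}$
$H{\left(y \right)} = 4 - y$
$f = 894$ ($f = - 298 \left(4 - 7\right) = \left(-298\right) \left(-3\right) = 894$)
$b = 13783$ ($b = 13797 - 14 = 13783$)
$\frac{b + 9452}{a + f} = \frac{13783 + 9452}{\frac{1}{32758} + 894} = \frac{23235}{\frac{29285653}{32758}} = 23235 \cdot \frac{32758}{29285653} = \frac{761132130}{29285653}$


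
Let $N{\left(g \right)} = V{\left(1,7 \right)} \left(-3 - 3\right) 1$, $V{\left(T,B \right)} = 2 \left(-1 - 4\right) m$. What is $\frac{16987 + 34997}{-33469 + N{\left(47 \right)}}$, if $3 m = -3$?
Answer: $- \frac{51984}{33529} \approx -1.5504$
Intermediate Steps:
$m = -1$ ($m = \frac{1}{3} \left(-3\right) = -1$)
$V{\left(T,B \right)} = 10$ ($V{\left(T,B \right)} = 2 \left(-1 - 4\right) \left(-1\right) = 2 \left(-5\right) \left(-1\right) = \left(-10\right) \left(-1\right) = 10$)
$N{\left(g \right)} = -60$ ($N{\left(g \right)} = 10 \left(-3 - 3\right) 1 = 10 \left(\left(-6\right) 1\right) = 10 \left(-6\right) = -60$)
$\frac{16987 + 34997}{-33469 + N{\left(47 \right)}} = \frac{16987 + 34997}{-33469 - 60} = \frac{51984}{-33529} = 51984 \left(- \frac{1}{33529}\right) = - \frac{51984}{33529}$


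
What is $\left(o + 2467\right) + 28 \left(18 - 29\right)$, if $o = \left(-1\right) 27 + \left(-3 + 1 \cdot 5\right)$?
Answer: $2134$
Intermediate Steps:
$o = -25$ ($o = -27 + \left(-3 + 5\right) = -27 + 2 = -25$)
$\left(o + 2467\right) + 28 \left(18 - 29\right) = \left(-25 + 2467\right) + 28 \left(18 - 29\right) = 2442 + 28 \left(-11\right) = 2442 - 308 = 2134$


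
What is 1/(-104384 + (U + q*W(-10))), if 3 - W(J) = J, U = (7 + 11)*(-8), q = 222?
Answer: -1/101642 ≈ -9.8384e-6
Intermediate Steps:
U = -144 (U = 18*(-8) = -144)
W(J) = 3 - J
1/(-104384 + (U + q*W(-10))) = 1/(-104384 + (-144 + 222*(3 - 1*(-10)))) = 1/(-104384 + (-144 + 222*(3 + 10))) = 1/(-104384 + (-144 + 222*13)) = 1/(-104384 + (-144 + 2886)) = 1/(-104384 + 2742) = 1/(-101642) = -1/101642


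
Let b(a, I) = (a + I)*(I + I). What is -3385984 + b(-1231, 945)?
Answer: -3926524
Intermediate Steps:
b(a, I) = 2*I*(I + a) (b(a, I) = (I + a)*(2*I) = 2*I*(I + a))
-3385984 + b(-1231, 945) = -3385984 + 2*945*(945 - 1231) = -3385984 + 2*945*(-286) = -3385984 - 540540 = -3926524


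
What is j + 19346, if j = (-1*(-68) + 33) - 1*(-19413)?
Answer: 38860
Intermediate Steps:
j = 19514 (j = (68 + 33) + 19413 = 101 + 19413 = 19514)
j + 19346 = 19514 + 19346 = 38860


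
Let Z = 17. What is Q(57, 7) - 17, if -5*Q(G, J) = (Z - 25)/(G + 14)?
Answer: -6027/355 ≈ -16.977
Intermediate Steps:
Q(G, J) = 8/(5*(14 + G)) (Q(G, J) = -(17 - 25)/(5*(G + 14)) = -(-8)/(5*(14 + G)) = 8/(5*(14 + G)))
Q(57, 7) - 17 = 8/(5*(14 + 57)) - 17 = (8/5)/71 - 17 = (8/5)*(1/71) - 17 = 8/355 - 17 = -6027/355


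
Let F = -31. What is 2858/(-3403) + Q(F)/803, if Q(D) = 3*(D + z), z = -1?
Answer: -2621662/2732609 ≈ -0.95940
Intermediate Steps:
Q(D) = -3 + 3*D (Q(D) = 3*(D - 1) = 3*(-1 + D) = -3 + 3*D)
2858/(-3403) + Q(F)/803 = 2858/(-3403) + (-3 + 3*(-31))/803 = 2858*(-1/3403) + (-3 - 93)*(1/803) = -2858/3403 - 96*1/803 = -2858/3403 - 96/803 = -2621662/2732609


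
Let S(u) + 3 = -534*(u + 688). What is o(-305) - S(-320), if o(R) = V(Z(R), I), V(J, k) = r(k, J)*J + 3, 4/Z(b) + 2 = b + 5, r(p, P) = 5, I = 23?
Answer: 29674208/151 ≈ 1.9652e+5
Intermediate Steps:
Z(b) = 4/(3 + b) (Z(b) = 4/(-2 + (b + 5)) = 4/(-2 + (5 + b)) = 4/(3 + b))
V(J, k) = 3 + 5*J (V(J, k) = 5*J + 3 = 3 + 5*J)
o(R) = 3 + 20/(3 + R) (o(R) = 3 + 5*(4/(3 + R)) = 3 + 20/(3 + R))
S(u) = -367395 - 534*u (S(u) = -3 - 534*(u + 688) = -3 - 534*(688 + u) = -3 + (-367392 - 534*u) = -367395 - 534*u)
o(-305) - S(-320) = (29 + 3*(-305))/(3 - 305) - (-367395 - 534*(-320)) = (29 - 915)/(-302) - (-367395 + 170880) = -1/302*(-886) - 1*(-196515) = 443/151 + 196515 = 29674208/151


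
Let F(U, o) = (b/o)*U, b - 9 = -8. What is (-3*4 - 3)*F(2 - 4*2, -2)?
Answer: -45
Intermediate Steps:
b = 1 (b = 9 - 8 = 1)
F(U, o) = U/o (F(U, o) = (1/o)*U = U/o)
(-3*4 - 3)*F(2 - 4*2, -2) = (-3*4 - 3)*((2 - 4*2)/(-2)) = (-12 - 3)*((2 - 8)*(-1/2)) = -(-90)*(-1)/2 = -15*3 = -45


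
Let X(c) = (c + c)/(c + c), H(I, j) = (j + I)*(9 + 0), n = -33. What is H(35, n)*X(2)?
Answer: 18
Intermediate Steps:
H(I, j) = 9*I + 9*j (H(I, j) = (I + j)*9 = 9*I + 9*j)
X(c) = 1 (X(c) = (2*c)/((2*c)) = (2*c)*(1/(2*c)) = 1)
H(35, n)*X(2) = (9*35 + 9*(-33))*1 = (315 - 297)*1 = 18*1 = 18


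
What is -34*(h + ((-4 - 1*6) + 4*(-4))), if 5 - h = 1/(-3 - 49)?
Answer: 18547/26 ≈ 713.35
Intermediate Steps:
h = 261/52 (h = 5 - 1/(-3 - 49) = 5 - 1/(-52) = 5 - 1*(-1/52) = 5 + 1/52 = 261/52 ≈ 5.0192)
-34*(h + ((-4 - 1*6) + 4*(-4))) = -34*(261/52 + ((-4 - 1*6) + 4*(-4))) = -34*(261/52 + ((-4 - 6) - 16)) = -34*(261/52 + (-10 - 16)) = -34*(261/52 - 26) = -34*(-1091/52) = 18547/26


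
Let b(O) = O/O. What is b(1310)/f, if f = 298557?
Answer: 1/298557 ≈ 3.3494e-6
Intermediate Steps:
b(O) = 1
b(1310)/f = 1/298557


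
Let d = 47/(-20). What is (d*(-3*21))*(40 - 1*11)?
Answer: 85869/20 ≈ 4293.5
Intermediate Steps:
d = -47/20 (d = 47*(-1/20) = -47/20 ≈ -2.3500)
(d*(-3*21))*(40 - 1*11) = (-(-141)*21/20)*(40 - 1*11) = (-47/20*(-63))*(40 - 11) = (2961/20)*29 = 85869/20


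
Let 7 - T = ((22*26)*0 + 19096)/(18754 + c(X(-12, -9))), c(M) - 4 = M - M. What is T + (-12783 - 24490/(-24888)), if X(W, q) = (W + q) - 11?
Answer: -1491120007633/116712276 ≈ -12776.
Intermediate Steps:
X(W, q) = -11 + W + q
c(M) = 4 (c(M) = 4 + (M - M) = 4 + 0 = 4)
T = 56105/9379 (T = 7 - ((22*26)*0 + 19096)/(18754 + 4) = 7 - (572*0 + 19096)/18758 = 7 - (0 + 19096)/18758 = 7 - 19096/18758 = 7 - 1*9548/9379 = 7 - 9548/9379 = 56105/9379 ≈ 5.9820)
T + (-12783 - 24490/(-24888)) = 56105/9379 + (-12783 - 24490/(-24888)) = 56105/9379 + (-12783 - 24490*(-1/24888)) = 56105/9379 + (-12783 + 12245/12444) = 56105/9379 - 159059407/12444 = -1491120007633/116712276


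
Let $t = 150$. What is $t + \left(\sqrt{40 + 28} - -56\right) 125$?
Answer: $7150 + 250 \sqrt{17} \approx 8180.8$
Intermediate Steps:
$t + \left(\sqrt{40 + 28} - -56\right) 125 = 150 + \left(\sqrt{40 + 28} - -56\right) 125 = 150 + \left(\sqrt{68} + 56\right) 125 = 150 + \left(2 \sqrt{17} + 56\right) 125 = 150 + \left(56 + 2 \sqrt{17}\right) 125 = 150 + \left(7000 + 250 \sqrt{17}\right) = 7150 + 250 \sqrt{17}$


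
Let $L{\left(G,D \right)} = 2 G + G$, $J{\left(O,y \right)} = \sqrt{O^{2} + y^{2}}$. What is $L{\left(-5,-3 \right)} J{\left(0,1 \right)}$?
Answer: $-15$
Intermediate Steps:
$L{\left(G,D \right)} = 3 G$
$L{\left(-5,-3 \right)} J{\left(0,1 \right)} = 3 \left(-5\right) \sqrt{0^{2} + 1^{2}} = - 15 \sqrt{0 + 1} = - 15 \sqrt{1} = \left(-15\right) 1 = -15$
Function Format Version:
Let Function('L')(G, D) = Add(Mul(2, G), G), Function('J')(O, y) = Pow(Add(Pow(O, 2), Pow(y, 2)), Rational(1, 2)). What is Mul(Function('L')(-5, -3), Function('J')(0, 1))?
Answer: -15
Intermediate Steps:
Function('L')(G, D) = Mul(3, G)
Mul(Function('L')(-5, -3), Function('J')(0, 1)) = Mul(Mul(3, -5), Pow(Add(Pow(0, 2), Pow(1, 2)), Rational(1, 2))) = Mul(-15, Pow(Add(0, 1), Rational(1, 2))) = Mul(-15, Pow(1, Rational(1, 2))) = Mul(-15, 1) = -15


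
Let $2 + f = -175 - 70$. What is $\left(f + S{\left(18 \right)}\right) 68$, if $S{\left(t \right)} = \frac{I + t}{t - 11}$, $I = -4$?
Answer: $-16660$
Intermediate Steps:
$S{\left(t \right)} = \frac{-4 + t}{-11 + t}$ ($S{\left(t \right)} = \frac{-4 + t}{t - 11} = \frac{-4 + t}{-11 + t}$)
$f = -247$ ($f = -2 - 245 = -247$)
$\left(f + S{\left(18 \right)}\right) 68 = \left(-247 + \frac{-4 + 18}{-11 + 18}\right) 68 = \left(-247 + \frac{1}{7} \cdot 14\right) 68 = \left(-247 + 2\right) 68 = \left(-245\right) 68 = -16660$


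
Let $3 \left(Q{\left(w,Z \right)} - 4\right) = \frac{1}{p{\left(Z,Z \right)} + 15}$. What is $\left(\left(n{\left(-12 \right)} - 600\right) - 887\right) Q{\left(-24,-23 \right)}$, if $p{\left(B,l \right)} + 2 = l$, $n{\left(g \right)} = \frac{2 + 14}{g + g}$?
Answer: $- \frac{531097}{90} \approx -5901.1$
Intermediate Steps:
$n{\left(g \right)} = \frac{8}{g}$ ($n{\left(g \right)} = \frac{16}{2 g} = 16 \frac{1}{2 g} = \frac{8}{g}$)
$p{\left(B,l \right)} = -2 + l$
$Q{\left(w,Z \right)} = 4 + \frac{1}{3 \left(13 + Z\right)}$ ($Q{\left(w,Z \right)} = 4 + \frac{1}{3 \left(\left(-2 + Z\right) + 15\right)} = 4 + \frac{1}{3 \left(13 + Z\right)}$)
$\left(\left(n{\left(-12 \right)} - 600\right) - 887\right) Q{\left(-24,-23 \right)} = \left(\left(\frac{8}{-12} - 600\right) - 887\right) \frac{157 + 12 \left(-23\right)}{3 \left(13 - 23\right)} = \left(\left(8 \left(- \frac{1}{12}\right) - 600\right) - 887\right) \frac{157 - 276}{3 \left(-10\right)} = \left(\left(- \frac{2}{3} - 600\right) - 887\right) \frac{1}{3} \left(- \frac{1}{10}\right) \left(-119\right) = \left(- \frac{1802}{3} - 887\right) \frac{119}{30} = \left(- \frac{4463}{3}\right) \frac{119}{30} = - \frac{531097}{90}$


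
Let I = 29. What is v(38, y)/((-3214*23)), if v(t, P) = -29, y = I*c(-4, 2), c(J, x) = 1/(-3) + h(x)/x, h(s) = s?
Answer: 29/73922 ≈ 0.00039231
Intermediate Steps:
c(J, x) = 2/3 (c(J, x) = 1/(-3) + x/x = 1*(-1/3) + 1 = -1/3 + 1 = 2/3)
y = 58/3 (y = 29*(2/3) = 58/3 ≈ 19.333)
v(38, y)/((-3214*23)) = -29/((-3214*23)) = -29/(-73922) = -29*(-1/73922) = 29/73922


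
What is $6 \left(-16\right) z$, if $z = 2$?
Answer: $-192$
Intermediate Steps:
$6 \left(-16\right) z = 6 \left(-16\right) 2 = \left(-96\right) 2 = -192$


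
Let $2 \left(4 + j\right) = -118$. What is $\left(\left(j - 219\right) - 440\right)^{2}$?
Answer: $521284$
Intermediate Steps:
$j = -63$ ($j = -4 + \frac{1}{2} \left(-118\right) = -4 - 59 = -63$)
$\left(\left(j - 219\right) - 440\right)^{2} = \left(\left(-63 - 219\right) - 440\right)^{2} = \left(-282 - 440\right)^{2} = \left(-722\right)^{2} = 521284$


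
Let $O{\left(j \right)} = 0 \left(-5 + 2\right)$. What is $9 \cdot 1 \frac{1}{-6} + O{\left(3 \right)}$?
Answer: $- \frac{3}{2} \approx -1.5$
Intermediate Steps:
$O{\left(j \right)} = 0$ ($O{\left(j \right)} = 0 \left(-3\right) = 0$)
$9 \cdot 1 \frac{1}{-6} + O{\left(3 \right)} = 9 \cdot 1 \frac{1}{-6} + 0 = 9 \cdot 1 \left(- \frac{1}{6}\right) + 0 = 9 \left(- \frac{1}{6}\right) + 0 = - \frac{3}{2} + 0 = - \frac{3}{2}$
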